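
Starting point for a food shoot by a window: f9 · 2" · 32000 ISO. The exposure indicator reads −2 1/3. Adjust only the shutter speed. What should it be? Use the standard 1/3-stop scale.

10 s

Underexposed by 2 1/3 stops → need 2 1/3 stops brighter.
Shutter speed: 2 → 2.5 → 3.2 → 4 → 5 → 6 → 8 → 10.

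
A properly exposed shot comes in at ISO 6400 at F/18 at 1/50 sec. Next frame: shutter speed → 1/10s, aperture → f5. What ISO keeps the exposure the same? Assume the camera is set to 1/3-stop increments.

Shutter speed: 1/50 → 1/40 → 1/30 → 1/25 → 1/20 → 1/15 → 1/13 → 1/10 — 2 1/3 stops longer (brighter).
Aperture: f/18 → f/16 → f/14 → f/13 → f/11 → f/10 → f/9 → f/8 → f/7.1 → f/6.3 → f/5.6 → f/5 — 3 2/3 stops wider (brighter).
Net change so far: 6 stops brighter. Offset with the ISO: 6400 → 5000 → 4000 → 3200 → 2500 → 2000 → 1600 → 1250 → 1000 → 800 → 640 → 500 → 400 → 320 → 250 → 200 → 160 → 125 → 100.

ISO 100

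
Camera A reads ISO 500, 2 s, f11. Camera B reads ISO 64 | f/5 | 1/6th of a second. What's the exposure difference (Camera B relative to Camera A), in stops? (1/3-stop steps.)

4 1/3 stops darker

Aperture: f/11 → f/10 → f/9 → f/8 → f/7.1 → f/6.3 → f/5.6 → f/5 — 2 1/3 stops larger aperture (brighter).
Shutter speed: 2 → 1.6 → 1.3 → 1 → 0.8 → 0.6 → 0.5 → 0.4 → 0.3 → 1/4 → 1/5 → 1/6 — 3 2/3 stops faster (darker).
ISO: 500 → 400 → 320 → 250 → 200 → 160 → 125 → 100 → 80 → 64 — 3 stops lower (darker).
Net: +2 1/3 −3 2/3 −3 = −4 1/3 stops.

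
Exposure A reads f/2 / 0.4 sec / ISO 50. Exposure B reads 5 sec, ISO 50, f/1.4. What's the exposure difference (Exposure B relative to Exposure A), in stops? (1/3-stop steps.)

Aperture: f/2 → f/1.8 → f/1.6 → f/1.4 — 1 stop larger aperture (brighter).
Shutter speed: 0.4 → 0.5 → 0.6 → 0.8 → 1 → 1.3 → 1.6 → 2 → 2.5 → 3.2 → 4 → 5 — 3 2/3 stops longer (brighter).
ISO: unchanged.
Net: +1 +3 2/3 = +4 2/3 stops.

4 2/3 stops brighter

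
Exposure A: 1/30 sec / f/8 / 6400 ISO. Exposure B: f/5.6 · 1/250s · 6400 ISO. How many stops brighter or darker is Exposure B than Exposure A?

Aperture: f/8 → f/5.6 — 1 stop opened up (brighter).
Shutter speed: 1/30 → 1/60 → 1/125 → 1/250 — 3 stops shorter (darker).
ISO: unchanged.
Net: +1 −3 = −2 stops.

2 stops darker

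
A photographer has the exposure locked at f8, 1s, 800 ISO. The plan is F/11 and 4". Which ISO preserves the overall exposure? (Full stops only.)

Aperture: f/8 → f/11 — 1 stop stopped down (darker).
Shutter speed: 1 → 2 → 4 — 2 stops slower (brighter).
Net change so far: 1 stop brighter. Offset with the ISO: 800 → 400.

ISO 400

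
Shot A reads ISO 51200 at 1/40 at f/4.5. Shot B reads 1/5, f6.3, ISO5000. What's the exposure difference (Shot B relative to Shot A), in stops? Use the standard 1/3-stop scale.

1 1/3 stops darker

Aperture: f/4.5 → f/5 → f/5.6 → f/6.3 — 1 stop stopped down (darker).
Shutter speed: 1/40 → 1/30 → 1/25 → 1/20 → 1/15 → 1/13 → 1/10 → 1/8 → 1/6 → 1/5 — 3 stops longer (brighter).
ISO: 51200 → 40000 → 32000 → 25600 → 20000 → 16000 → 12800 → 10000 → 8000 → 6400 → 5000 — 3 1/3 stops dropped (darker).
Net: −1 +3 −3 1/3 = −1 1/3 stops.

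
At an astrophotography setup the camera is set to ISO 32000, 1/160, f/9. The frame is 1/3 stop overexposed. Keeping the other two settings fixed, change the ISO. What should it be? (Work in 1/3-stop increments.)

Overexposed by 1/3 stop → need 1/3 stop darker.
ISO: 32000 → 25600.

ISO 25600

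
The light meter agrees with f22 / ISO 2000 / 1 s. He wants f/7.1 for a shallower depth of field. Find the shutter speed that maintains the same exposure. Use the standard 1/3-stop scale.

Aperture: f/22 → f/20 → f/18 → f/16 → f/14 → f/13 → f/11 → f/10 → f/9 → f/8 → f/7.1 — 3 1/3 stops opened up (brighter).
Need 3 1/3 stops darker from the shutter speed: 1 → 0.8 → 0.6 → 0.5 → 0.4 → 0.3 → 1/4 → 1/5 → 1/6 → 1/8 → 1/10.

1/10s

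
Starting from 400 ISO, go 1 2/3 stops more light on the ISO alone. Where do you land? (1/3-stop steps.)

ISO: 400 → 500 → 640 → 800 → 1000 → 1250 — 1 2/3 stops higher (brighter).

ISO 1250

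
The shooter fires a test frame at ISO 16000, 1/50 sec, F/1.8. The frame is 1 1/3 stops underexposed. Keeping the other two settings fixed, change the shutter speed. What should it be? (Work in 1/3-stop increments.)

Underexposed by 1 1/3 stops → need 1 1/3 stops brighter.
Shutter speed: 1/50 → 1/40 → 1/30 → 1/25 → 1/20.

1/20s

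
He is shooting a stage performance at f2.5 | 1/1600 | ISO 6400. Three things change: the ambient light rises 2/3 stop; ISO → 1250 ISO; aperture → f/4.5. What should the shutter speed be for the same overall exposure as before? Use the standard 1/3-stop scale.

1/160s

Scene light: 2/3 stop brighter.
ISO: 6400 → 5000 → 4000 → 3200 → 2500 → 2000 → 1600 → 1250 — 2 1/3 stops lower (darker).
Aperture: f/2.5 → f/2.8 → f/3.2 → f/3.5 → f/4 → f/4.5 — 1 2/3 stops stopped down (darker).
Net so far: 3 1/3 stops darker. Shutter speed: 1/1600 → 1/1250 → 1/1000 → 1/800 → 1/640 → 1/500 → 1/400 → 1/320 → 1/250 → 1/200 → 1/160.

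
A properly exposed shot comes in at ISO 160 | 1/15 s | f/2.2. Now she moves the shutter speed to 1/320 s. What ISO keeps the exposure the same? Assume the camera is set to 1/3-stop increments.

ISO 3200

Shutter speed: 1/15 → 1/20 → 1/25 → 1/30 → 1/40 → 1/50 → 1/60 → 1/80 → 1/100 → 1/125 → 1/160 → 1/200 → 1/250 → 1/320 — 4 1/3 stops shorter (darker).
Need 4 1/3 stops brighter from the ISO: 160 → 200 → 250 → 320 → 400 → 500 → 640 → 800 → 1000 → 1250 → 1600 → 2000 → 2500 → 3200.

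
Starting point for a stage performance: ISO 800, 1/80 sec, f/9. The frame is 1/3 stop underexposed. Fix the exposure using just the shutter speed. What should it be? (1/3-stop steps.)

1/60s

Underexposed by 1/3 stop → need 1/3 stop brighter.
Shutter speed: 1/80 → 1/60.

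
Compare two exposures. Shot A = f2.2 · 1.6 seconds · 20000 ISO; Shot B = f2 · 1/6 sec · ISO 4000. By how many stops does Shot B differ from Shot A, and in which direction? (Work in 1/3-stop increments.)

5 1/3 stops darker

Aperture: f/2.2 → f/2 — 1/3 stop opened up (brighter).
Shutter speed: 1.6 → 1.3 → 1 → 0.8 → 0.6 → 0.5 → 0.4 → 0.3 → 1/4 → 1/5 → 1/6 — 3 1/3 stops shorter (darker).
ISO: 20000 → 16000 → 12800 → 10000 → 8000 → 6400 → 5000 → 4000 — 2 1/3 stops lower (darker).
Net: +1/3 −3 1/3 −2 1/3 = −5 1/3 stops.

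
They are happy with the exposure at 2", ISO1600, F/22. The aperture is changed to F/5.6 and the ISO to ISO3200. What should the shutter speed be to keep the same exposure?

Aperture: f/22 → f/16 → f/11 → f/8 → f/5.6 — 4 stops opened up (brighter).
ISO: 1600 → 3200 — 1 stop raised (brighter).
Net change so far: 5 stops brighter. Offset with the shutter speed: 2 → 1 → 1/2 → 1/4 → 1/8 → 1/15.

1/15s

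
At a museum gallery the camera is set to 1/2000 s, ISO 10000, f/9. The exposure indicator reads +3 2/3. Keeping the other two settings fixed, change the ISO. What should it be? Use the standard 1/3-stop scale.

ISO 800

Overexposed by 3 2/3 stops → need 3 2/3 stops darker.
ISO: 10000 → 8000 → 6400 → 5000 → 4000 → 3200 → 2500 → 2000 → 1600 → 1250 → 1000 → 800.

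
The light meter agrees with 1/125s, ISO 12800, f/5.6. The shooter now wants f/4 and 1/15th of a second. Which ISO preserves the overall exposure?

Aperture: f/5.6 → f/4 — 1 stop larger aperture (brighter).
Shutter speed: 1/125 → 1/60 → 1/30 → 1/15 — 3 stops slower (brighter).
Net change so far: 4 stops brighter. Offset with the ISO: 12800 → 6400 → 3200 → 1600 → 800.

ISO 800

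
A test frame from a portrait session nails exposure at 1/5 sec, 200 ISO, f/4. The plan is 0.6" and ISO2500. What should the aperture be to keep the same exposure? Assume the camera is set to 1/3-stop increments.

f/25

Shutter speed: 1/5 → 1/4 → 0.3 → 0.4 → 0.5 → 0.6 — 1 2/3 stops slower (brighter).
ISO: 200 → 250 → 320 → 400 → 500 → 640 → 800 → 1000 → 1250 → 1600 → 2000 → 2500 — 3 2/3 stops raised (brighter).
Net change so far: 5 1/3 stops brighter. Offset with the aperture: f/4 → f/4.5 → f/5 → f/5.6 → f/6.3 → f/7.1 → f/8 → f/9 → f/10 → f/11 → f/13 → f/14 → f/16 → f/18 → f/20 → f/22 → f/25.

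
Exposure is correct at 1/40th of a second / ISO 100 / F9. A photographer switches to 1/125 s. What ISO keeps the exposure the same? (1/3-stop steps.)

Shutter speed: 1/40 → 1/50 → 1/60 → 1/80 → 1/100 → 1/125 — 1 2/3 stops faster (darker).
Need 1 2/3 stops brighter from the ISO: 100 → 125 → 160 → 200 → 250 → 320.

ISO 320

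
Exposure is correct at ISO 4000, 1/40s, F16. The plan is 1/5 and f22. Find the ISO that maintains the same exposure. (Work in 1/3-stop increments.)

Shutter speed: 1/40 → 1/30 → 1/25 → 1/20 → 1/15 → 1/13 → 1/10 → 1/8 → 1/6 → 1/5 — 3 stops slower (brighter).
Aperture: f/16 → f/18 → f/20 → f/22 — 1 stop smaller aperture (darker).
Net change so far: 2 stops brighter. Offset with the ISO: 4000 → 3200 → 2500 → 2000 → 1600 → 1250 → 1000.

ISO 1000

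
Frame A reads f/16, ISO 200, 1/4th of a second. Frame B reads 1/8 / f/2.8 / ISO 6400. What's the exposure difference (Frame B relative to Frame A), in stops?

Aperture: f/16 → f/11 → f/8 → f/5.6 → f/4 → f/2.8 — 5 stops wider (brighter).
Shutter speed: 1/4 → 1/8 — 1 stop faster (darker).
ISO: 200 → 400 → 800 → 1600 → 3200 → 6400 — 5 stops higher (brighter).
Net: +5 −1 +5 = +9 stops.

9 stops brighter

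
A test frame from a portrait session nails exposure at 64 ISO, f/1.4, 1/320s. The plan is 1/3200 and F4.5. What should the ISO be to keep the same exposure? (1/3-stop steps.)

Shutter speed: 1/320 → 1/400 → 1/500 → 1/640 → 1/800 → 1/1000 → 1/1250 → 1/1600 → 1/2000 → 1/2500 → 1/3200 — 3 1/3 stops faster (darker).
Aperture: f/1.4 → f/1.6 → f/1.8 → f/2 → f/2.2 → f/2.5 → f/2.8 → f/3.2 → f/3.5 → f/4 → f/4.5 — 3 1/3 stops stopped down (darker).
Net change so far: 6 2/3 stops darker. Offset with the ISO: 64 → 80 → 100 → 125 → 160 → 200 → 250 → 320 → 400 → 500 → 640 → 800 → 1000 → 1250 → 1600 → 2000 → 2500 → 3200 → 4000 → 5000 → 6400.

ISO 6400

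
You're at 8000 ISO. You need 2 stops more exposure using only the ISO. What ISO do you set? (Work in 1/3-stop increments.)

ISO: 8000 → 10000 → 12800 → 16000 → 20000 → 25600 → 32000 — 2 stops higher (brighter).

ISO 32000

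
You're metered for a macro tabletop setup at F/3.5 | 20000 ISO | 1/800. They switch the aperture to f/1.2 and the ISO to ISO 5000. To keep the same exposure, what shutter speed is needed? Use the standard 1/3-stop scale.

Aperture: f/3.5 → f/3.2 → f/2.8 → f/2.5 → f/2.2 → f/2 → f/1.8 → f/1.6 → f/1.4 → f/1.2 — 3 stops wider (brighter).
ISO: 20000 → 16000 → 12800 → 10000 → 8000 → 6400 → 5000 — 2 stops dropped (darker).
Net change so far: 1 stop brighter. Offset with the shutter speed: 1/800 → 1/1000 → 1/1250 → 1/1600.

1/1600s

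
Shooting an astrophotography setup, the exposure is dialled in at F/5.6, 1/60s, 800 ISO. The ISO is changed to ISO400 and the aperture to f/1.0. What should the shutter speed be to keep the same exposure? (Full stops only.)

1/1000s

ISO: 800 → 400 — 1 stop dropped (darker).
Aperture: f/5.6 → f/4 → f/2.8 → f/2 → f/1.4 → f/1.0 — 5 stops larger aperture (brighter).
Net change so far: 4 stops brighter. Offset with the shutter speed: 1/60 → 1/125 → 1/250 → 1/500 → 1/1000.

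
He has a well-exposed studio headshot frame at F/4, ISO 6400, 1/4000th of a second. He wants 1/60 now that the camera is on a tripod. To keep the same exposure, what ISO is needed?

ISO 100

Shutter speed: 1/4000 → 1/2000 → 1/1000 → 1/500 → 1/250 → 1/125 → 1/60 — 6 stops longer (brighter).
Need 6 stops darker from the ISO: 6400 → 3200 → 1600 → 800 → 400 → 200 → 100.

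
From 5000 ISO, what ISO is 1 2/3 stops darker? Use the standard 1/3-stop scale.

ISO: 5000 → 4000 → 3200 → 2500 → 2000 → 1600 — 1 2/3 stops lower (darker).

ISO 1600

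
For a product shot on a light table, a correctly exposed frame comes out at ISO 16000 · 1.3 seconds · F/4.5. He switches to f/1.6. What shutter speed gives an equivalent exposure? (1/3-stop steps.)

Aperture: f/4.5 → f/4 → f/3.5 → f/3.2 → f/2.8 → f/2.5 → f/2.2 → f/2 → f/1.8 → f/1.6 — 3 stops larger aperture (brighter).
Need 3 stops darker from the shutter speed: 1.3 → 1 → 0.8 → 0.6 → 0.5 → 0.4 → 0.3 → 1/4 → 1/5 → 1/6.

1/6s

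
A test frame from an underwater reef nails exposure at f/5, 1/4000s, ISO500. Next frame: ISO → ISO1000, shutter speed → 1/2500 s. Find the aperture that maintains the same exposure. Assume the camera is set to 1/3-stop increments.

ISO: 500 → 640 → 800 → 1000 — 1 stop higher (brighter).
Shutter speed: 1/4000 → 1/3200 → 1/2500 — 2/3 stop slower (brighter).
Net change so far: 1 2/3 stops brighter. Offset with the aperture: f/5 → f/5.6 → f/6.3 → f/7.1 → f/8 → f/9.

f/9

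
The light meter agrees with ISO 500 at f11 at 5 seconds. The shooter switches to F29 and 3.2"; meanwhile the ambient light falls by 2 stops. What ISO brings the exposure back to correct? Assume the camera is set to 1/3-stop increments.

Scene light: 2 stops darker.
Aperture: f/11 → f/13 → f/14 → f/16 → f/18 → f/20 → f/22 → f/25 → f/29 — 2 2/3 stops narrower (darker).
Shutter speed: 5 → 4 → 3.2 — 2/3 stop shorter (darker).
Net so far: 5 1/3 stops darker. ISO: 500 → 640 → 800 → 1000 → 1250 → 1600 → 2000 → 2500 → 3200 → 4000 → 5000 → 6400 → 8000 → 10000 → 12800 → 16000 → 20000.

ISO 20000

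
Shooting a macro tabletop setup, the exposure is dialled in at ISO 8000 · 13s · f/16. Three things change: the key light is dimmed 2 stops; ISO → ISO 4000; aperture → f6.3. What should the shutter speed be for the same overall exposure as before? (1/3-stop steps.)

15 s

Scene light: 2 stops darker.
ISO: 8000 → 6400 → 5000 → 4000 — 1 stop lower (darker).
Aperture: f/16 → f/14 → f/13 → f/11 → f/10 → f/9 → f/8 → f/7.1 → f/6.3 — 2 2/3 stops wider (brighter).
Net so far: 1/3 stop darker. Shutter speed: 13 → 15.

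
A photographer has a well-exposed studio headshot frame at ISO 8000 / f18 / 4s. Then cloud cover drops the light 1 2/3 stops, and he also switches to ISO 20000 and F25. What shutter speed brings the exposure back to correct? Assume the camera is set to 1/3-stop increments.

Scene light: 1 2/3 stops darker.
ISO: 8000 → 10000 → 12800 → 16000 → 20000 — 1 1/3 stops raised (brighter).
Aperture: f/18 → f/20 → f/22 → f/25 — 1 stop narrower (darker).
Net so far: 1 1/3 stops darker. Shutter speed: 4 → 5 → 6 → 8 → 10.

10 s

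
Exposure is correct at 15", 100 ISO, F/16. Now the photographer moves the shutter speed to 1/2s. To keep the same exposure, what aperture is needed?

Shutter speed: 15 → 8 → 4 → 2 → 1 → 1/2 — 5 stops faster (darker).
Need 5 stops brighter from the aperture: f/16 → f/11 → f/8 → f/5.6 → f/4 → f/2.8.

f/2.8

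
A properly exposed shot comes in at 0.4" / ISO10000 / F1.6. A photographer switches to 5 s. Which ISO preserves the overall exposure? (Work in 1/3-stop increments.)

Shutter speed: 0.4 → 0.5 → 0.6 → 0.8 → 1 → 1.3 → 1.6 → 2 → 2.5 → 3.2 → 4 → 5 — 3 2/3 stops slower (brighter).
Need 3 2/3 stops darker from the ISO: 10000 → 8000 → 6400 → 5000 → 4000 → 3200 → 2500 → 2000 → 1600 → 1250 → 1000 → 800.

ISO 800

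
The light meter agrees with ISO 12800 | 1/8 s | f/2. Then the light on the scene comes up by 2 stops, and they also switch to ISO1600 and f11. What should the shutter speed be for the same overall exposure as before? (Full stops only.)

Scene light: 2 stops brighter.
ISO: 12800 → 6400 → 3200 → 1600 — 3 stops dropped (darker).
Aperture: f/2 → f/2.8 → f/4 → f/5.6 → f/8 → f/11 — 5 stops narrower (darker).
Net so far: 6 stops darker. Shutter speed: 1/8 → 1/4 → 1/2 → 1 → 2 → 4 → 8.

8 s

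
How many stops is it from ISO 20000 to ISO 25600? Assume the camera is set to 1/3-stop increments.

1/3 stop

20000 → 25600 — count the steps: 1 third-stops = 1/3 stop.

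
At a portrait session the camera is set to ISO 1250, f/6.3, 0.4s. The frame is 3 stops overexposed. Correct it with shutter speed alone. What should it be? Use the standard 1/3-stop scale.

1/20s

Overexposed by 3 stops → need 3 stops darker.
Shutter speed: 0.4 → 0.3 → 1/4 → 1/5 → 1/6 → 1/8 → 1/10 → 1/13 → 1/15 → 1/20.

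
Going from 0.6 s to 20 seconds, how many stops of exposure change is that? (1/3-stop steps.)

5 stops

0.6 → 0.8 → 1 → 1.3 → 1.6 → 2 → 2.5 → 3.2 → 4 → 5 → 6 → 8 → 10 → 13 → 15 → 20 — count the steps: 15 third-stops = 5 stops.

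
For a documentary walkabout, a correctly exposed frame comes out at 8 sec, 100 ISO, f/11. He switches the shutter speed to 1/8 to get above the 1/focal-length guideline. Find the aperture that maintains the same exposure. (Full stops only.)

Shutter speed: 8 → 4 → 2 → 1 → 1/2 → 1/4 → 1/8 — 6 stops shorter (darker).
Need 6 stops brighter from the aperture: f/11 → f/8 → f/5.6 → f/4 → f/2.8 → f/2 → f/1.4.

f/1.4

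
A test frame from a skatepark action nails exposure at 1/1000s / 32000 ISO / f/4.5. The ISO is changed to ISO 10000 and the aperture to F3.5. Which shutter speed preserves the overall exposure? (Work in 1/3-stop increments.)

ISO: 32000 → 25600 → 20000 → 16000 → 12800 → 10000 — 1 2/3 stops dropped (darker).
Aperture: f/4.5 → f/4 → f/3.5 — 2/3 stop opened up (brighter).
Net change so far: 1 stop darker. Offset with the shutter speed: 1/1000 → 1/800 → 1/640 → 1/500.

1/500s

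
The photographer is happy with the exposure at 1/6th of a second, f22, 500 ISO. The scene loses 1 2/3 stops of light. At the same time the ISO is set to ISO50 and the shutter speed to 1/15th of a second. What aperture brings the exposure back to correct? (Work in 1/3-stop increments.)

Scene light: 1 2/3 stops darker.
ISO: 500 → 400 → 320 → 250 → 200 → 160 → 125 → 100 → 80 → 64 → 50 — 3 1/3 stops dropped (darker).
Shutter speed: 1/6 → 1/8 → 1/10 → 1/13 → 1/15 — 1 1/3 stops shorter (darker).
Net so far: 6 1/3 stops darker. Aperture: f/22 → f/20 → f/18 → f/16 → f/14 → f/13 → f/11 → f/10 → f/9 → f/8 → f/7.1 → f/6.3 → f/5.6 → f/5 → f/4.5 → f/4 → f/3.5 → f/3.2 → f/2.8 → f/2.5.

f/2.5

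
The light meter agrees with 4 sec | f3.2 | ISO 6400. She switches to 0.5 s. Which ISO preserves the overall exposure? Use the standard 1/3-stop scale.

Shutter speed: 4 → 3.2 → 2.5 → 2 → 1.6 → 1.3 → 1 → 0.8 → 0.6 → 0.5 — 3 stops shorter (darker).
Need 3 stops brighter from the ISO: 6400 → 8000 → 10000 → 12800 → 16000 → 20000 → 25600 → 32000 → 40000 → 51200.

ISO 51200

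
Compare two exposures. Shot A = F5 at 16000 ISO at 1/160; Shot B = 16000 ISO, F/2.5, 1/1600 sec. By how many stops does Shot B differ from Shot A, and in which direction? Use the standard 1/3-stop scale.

1 1/3 stops darker

Aperture: f/5 → f/4.5 → f/4 → f/3.5 → f/3.2 → f/2.8 → f/2.5 — 2 stops opened up (brighter).
Shutter speed: 1/160 → 1/200 → 1/250 → 1/320 → 1/400 → 1/500 → 1/640 → 1/800 → 1/1000 → 1/1250 → 1/1600 — 3 1/3 stops shorter (darker).
ISO: unchanged.
Net: +2 −3 1/3 = −1 1/3 stops.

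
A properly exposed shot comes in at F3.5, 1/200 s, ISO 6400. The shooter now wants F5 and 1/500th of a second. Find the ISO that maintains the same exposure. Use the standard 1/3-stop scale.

ISO 32000

Aperture: f/3.5 → f/4 → f/4.5 → f/5 — 1 stop stopped down (darker).
Shutter speed: 1/200 → 1/250 → 1/320 → 1/400 → 1/500 — 1 1/3 stops faster (darker).
Net change so far: 2 1/3 stops darker. Offset with the ISO: 6400 → 8000 → 10000 → 12800 → 16000 → 20000 → 25600 → 32000.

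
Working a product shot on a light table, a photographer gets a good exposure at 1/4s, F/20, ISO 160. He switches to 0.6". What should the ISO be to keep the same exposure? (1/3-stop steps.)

ISO 64

Shutter speed: 1/4 → 0.3 → 0.4 → 0.5 → 0.6 — 1 1/3 stops slower (brighter).
Need 1 1/3 stops darker from the ISO: 160 → 125 → 100 → 80 → 64.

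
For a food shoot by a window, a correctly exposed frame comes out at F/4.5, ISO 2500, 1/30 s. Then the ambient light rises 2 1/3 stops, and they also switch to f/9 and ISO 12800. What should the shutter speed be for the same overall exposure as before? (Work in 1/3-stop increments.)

Scene light: 2 1/3 stops brighter.
Aperture: f/4.5 → f/5 → f/5.6 → f/6.3 → f/7.1 → f/8 → f/9 — 2 stops smaller aperture (darker).
ISO: 2500 → 3200 → 4000 → 5000 → 6400 → 8000 → 10000 → 12800 — 2 1/3 stops higher (brighter).
Net so far: 2 2/3 stops brighter. Shutter speed: 1/30 → 1/40 → 1/50 → 1/60 → 1/80 → 1/100 → 1/125 → 1/160 → 1/200.

1/200s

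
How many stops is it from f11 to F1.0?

f/11 → f/8 → f/5.6 → f/4 → f/2.8 → f/2 → f/1.4 → f/1.0 — count the steps: 7 stops.

7 stops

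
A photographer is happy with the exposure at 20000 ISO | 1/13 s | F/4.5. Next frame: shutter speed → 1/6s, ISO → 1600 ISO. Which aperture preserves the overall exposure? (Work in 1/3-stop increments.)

Shutter speed: 1/13 → 1/10 → 1/8 → 1/6 — 1 stop longer (brighter).
ISO: 20000 → 16000 → 12800 → 10000 → 8000 → 6400 → 5000 → 4000 → 3200 → 2500 → 2000 → 1600 — 3 2/3 stops dropped (darker).
Net change so far: 2 2/3 stops darker. Offset with the aperture: f/4.5 → f/4 → f/3.5 → f/3.2 → f/2.8 → f/2.5 → f/2.2 → f/2 → f/1.8.

f/1.8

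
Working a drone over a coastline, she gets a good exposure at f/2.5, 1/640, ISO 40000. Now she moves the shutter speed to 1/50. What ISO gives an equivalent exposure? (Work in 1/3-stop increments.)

Shutter speed: 1/640 → 1/500 → 1/400 → 1/320 → 1/250 → 1/200 → 1/160 → 1/125 → 1/100 → 1/80 → 1/60 → 1/50 — 3 2/3 stops slower (brighter).
Need 3 2/3 stops darker from the ISO: 40000 → 32000 → 25600 → 20000 → 16000 → 12800 → 10000 → 8000 → 6400 → 5000 → 4000 → 3200.

ISO 3200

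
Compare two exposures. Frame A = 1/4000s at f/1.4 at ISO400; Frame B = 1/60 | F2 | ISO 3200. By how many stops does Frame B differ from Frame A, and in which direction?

Aperture: f/1.4 → f/2 — 1 stop smaller aperture (darker).
Shutter speed: 1/4000 → 1/2000 → 1/1000 → 1/500 → 1/250 → 1/125 → 1/60 — 6 stops longer (brighter).
ISO: 400 → 800 → 1600 → 3200 — 3 stops higher (brighter).
Net: −1 +6 +3 = +8 stops.

8 stops brighter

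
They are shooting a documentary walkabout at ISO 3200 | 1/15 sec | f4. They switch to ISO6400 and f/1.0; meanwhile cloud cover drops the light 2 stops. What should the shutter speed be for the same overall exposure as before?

1/125s

Scene light: 2 stops darker.
ISO: 3200 → 6400 — 1 stop raised (brighter).
Aperture: f/4 → f/2.8 → f/2 → f/1.4 → f/1.0 — 4 stops opened up (brighter).
Net so far: 3 stops brighter. Shutter speed: 1/15 → 1/30 → 1/60 → 1/125.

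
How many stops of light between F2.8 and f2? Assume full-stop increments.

f/2.8 → f/2 — count the steps: 1 stop.

1 stop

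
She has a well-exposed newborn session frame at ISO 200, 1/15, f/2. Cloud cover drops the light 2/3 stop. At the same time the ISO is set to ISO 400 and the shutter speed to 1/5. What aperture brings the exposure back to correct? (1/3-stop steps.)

f/4

Scene light: 2/3 stop darker.
ISO: 200 → 250 → 320 → 400 — 1 stop raised (brighter).
Shutter speed: 1/15 → 1/13 → 1/10 → 1/8 → 1/6 → 1/5 — 1 2/3 stops slower (brighter).
Net so far: 2 stops brighter. Aperture: f/2 → f/2.2 → f/2.5 → f/2.8 → f/3.2 → f/3.5 → f/4.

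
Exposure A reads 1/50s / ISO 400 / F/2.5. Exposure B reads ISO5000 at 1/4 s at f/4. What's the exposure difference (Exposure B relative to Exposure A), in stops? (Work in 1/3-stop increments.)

Aperture: f/2.5 → f/2.8 → f/3.2 → f/3.5 → f/4 — 1 1/3 stops stopped down (darker).
Shutter speed: 1/50 → 1/40 → 1/30 → 1/25 → 1/20 → 1/15 → 1/13 → 1/10 → 1/8 → 1/6 → 1/5 → 1/4 — 3 2/3 stops slower (brighter).
ISO: 400 → 500 → 640 → 800 → 1000 → 1250 → 1600 → 2000 → 2500 → 3200 → 4000 → 5000 — 3 2/3 stops raised (brighter).
Net: −1 1/3 +3 2/3 +3 2/3 = +6 stops.

6 stops brighter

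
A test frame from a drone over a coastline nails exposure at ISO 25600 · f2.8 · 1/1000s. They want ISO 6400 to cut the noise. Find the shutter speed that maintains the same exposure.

1/250s

ISO: 25600 → 12800 → 6400 — 2 stops dropped (darker).
Need 2 stops brighter from the shutter speed: 1/1000 → 1/500 → 1/250.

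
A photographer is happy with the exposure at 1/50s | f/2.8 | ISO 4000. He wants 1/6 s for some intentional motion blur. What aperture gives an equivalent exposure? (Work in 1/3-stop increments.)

f/8

Shutter speed: 1/50 → 1/40 → 1/30 → 1/25 → 1/20 → 1/15 → 1/13 → 1/10 → 1/8 → 1/6 — 3 stops longer (brighter).
Need 3 stops darker from the aperture: f/2.8 → f/3.2 → f/3.5 → f/4 → f/4.5 → f/5 → f/5.6 → f/6.3 → f/7.1 → f/8.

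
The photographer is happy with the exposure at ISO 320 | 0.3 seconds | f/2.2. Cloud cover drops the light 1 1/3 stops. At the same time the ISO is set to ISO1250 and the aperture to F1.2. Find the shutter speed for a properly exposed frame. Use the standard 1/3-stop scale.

1/15s

Scene light: 1 1/3 stops darker.
ISO: 320 → 400 → 500 → 640 → 800 → 1000 → 1250 — 2 stops raised (brighter).
Aperture: f/2.2 → f/2 → f/1.8 → f/1.6 → f/1.4 → f/1.2 — 1 2/3 stops larger aperture (brighter).
Net so far: 2 1/3 stops brighter. Shutter speed: 0.3 → 1/4 → 1/5 → 1/6 → 1/8 → 1/10 → 1/13 → 1/15.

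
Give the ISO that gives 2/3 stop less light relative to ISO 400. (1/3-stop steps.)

ISO: 400 → 320 → 250 — 2/3 stop dropped (darker).

ISO 250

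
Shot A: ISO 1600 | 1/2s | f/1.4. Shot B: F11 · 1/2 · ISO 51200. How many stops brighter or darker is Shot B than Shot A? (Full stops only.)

Aperture: f/1.4 → f/2 → f/2.8 → f/4 → f/5.6 → f/8 → f/11 — 6 stops stopped down (darker).
Shutter speed: unchanged.
ISO: 1600 → 3200 → 6400 → 12800 → 25600 → 51200 — 5 stops higher (brighter).
Net: −6 +5 = −1 stop.

1 stop darker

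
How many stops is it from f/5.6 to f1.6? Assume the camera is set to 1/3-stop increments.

f/5.6 → f/5 → f/4.5 → f/4 → f/3.5 → f/3.2 → f/2.8 → f/2.5 → f/2.2 → f/2 → f/1.8 → f/1.6 — count the steps: 11 third-stops = 3 2/3 stops.

3 2/3 stops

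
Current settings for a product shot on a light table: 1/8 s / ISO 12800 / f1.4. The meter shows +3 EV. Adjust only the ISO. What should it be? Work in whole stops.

ISO 1600

Overexposed by 3 stops → need 3 stops darker.
ISO: 12800 → 6400 → 3200 → 1600.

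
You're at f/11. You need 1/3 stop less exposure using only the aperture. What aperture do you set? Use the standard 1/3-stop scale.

Aperture: f/11 → f/13 — 1/3 stop stopped down (darker).

f/13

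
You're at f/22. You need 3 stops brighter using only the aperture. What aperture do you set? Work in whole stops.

f/8

Aperture: f/22 → f/16 → f/11 → f/8 — 3 stops wider (brighter).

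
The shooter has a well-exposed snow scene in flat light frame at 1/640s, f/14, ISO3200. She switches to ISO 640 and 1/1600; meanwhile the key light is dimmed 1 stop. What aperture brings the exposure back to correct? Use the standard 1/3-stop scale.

f/2.8

Scene light: 1 stop darker.
ISO: 3200 → 2500 → 2000 → 1600 → 1250 → 1000 → 800 → 640 — 2 1/3 stops lower (darker).
Shutter speed: 1/640 → 1/800 → 1/1000 → 1/1250 → 1/1600 — 1 1/3 stops faster (darker).
Net so far: 4 2/3 stops darker. Aperture: f/14 → f/13 → f/11 → f/10 → f/9 → f/8 → f/7.1 → f/6.3 → f/5.6 → f/5 → f/4.5 → f/4 → f/3.5 → f/3.2 → f/2.8.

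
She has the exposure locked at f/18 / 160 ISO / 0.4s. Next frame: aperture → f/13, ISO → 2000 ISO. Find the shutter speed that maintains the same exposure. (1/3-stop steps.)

1/60s

Aperture: f/18 → f/16 → f/14 → f/13 — 1 stop opened up (brighter).
ISO: 160 → 200 → 250 → 320 → 400 → 500 → 640 → 800 → 1000 → 1250 → 1600 → 2000 — 3 2/3 stops raised (brighter).
Net change so far: 4 2/3 stops brighter. Offset with the shutter speed: 0.4 → 0.3 → 1/4 → 1/5 → 1/6 → 1/8 → 1/10 → 1/13 → 1/15 → 1/20 → 1/25 → 1/30 → 1/40 → 1/50 → 1/60.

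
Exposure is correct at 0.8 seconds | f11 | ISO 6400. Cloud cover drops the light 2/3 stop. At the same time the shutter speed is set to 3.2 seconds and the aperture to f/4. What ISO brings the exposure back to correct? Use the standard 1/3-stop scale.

ISO 320

Scene light: 2/3 stop darker.
Shutter speed: 0.8 → 1 → 1.3 → 1.6 → 2 → 2.5 → 3.2 — 2 stops slower (brighter).
Aperture: f/11 → f/10 → f/9 → f/8 → f/7.1 → f/6.3 → f/5.6 → f/5 → f/4.5 → f/4 — 3 stops opened up (brighter).
Net so far: 4 1/3 stops brighter. ISO: 6400 → 5000 → 4000 → 3200 → 2500 → 2000 → 1600 → 1250 → 1000 → 800 → 640 → 500 → 400 → 320.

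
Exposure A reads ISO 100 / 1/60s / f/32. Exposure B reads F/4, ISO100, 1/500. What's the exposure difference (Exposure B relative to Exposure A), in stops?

Aperture: f/32 → f/22 → f/16 → f/11 → f/8 → f/5.6 → f/4 — 6 stops larger aperture (brighter).
Shutter speed: 1/60 → 1/125 → 1/250 → 1/500 — 3 stops shorter (darker).
ISO: unchanged.
Net: +6 −3 = +3 stops.

3 stops brighter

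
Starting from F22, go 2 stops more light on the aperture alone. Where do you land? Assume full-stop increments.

Aperture: f/22 → f/16 → f/11 — 2 stops opened up (brighter).

f/11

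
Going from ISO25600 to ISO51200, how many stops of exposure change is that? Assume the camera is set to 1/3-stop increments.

25600 → 32000 → 40000 → 51200 — count the steps: 3 third-stops = 1 stop.

1 stop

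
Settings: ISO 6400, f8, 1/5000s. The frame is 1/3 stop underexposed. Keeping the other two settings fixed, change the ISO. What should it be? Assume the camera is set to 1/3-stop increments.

ISO 8000

Underexposed by 1/3 stop → need 1/3 stop brighter.
ISO: 6400 → 8000.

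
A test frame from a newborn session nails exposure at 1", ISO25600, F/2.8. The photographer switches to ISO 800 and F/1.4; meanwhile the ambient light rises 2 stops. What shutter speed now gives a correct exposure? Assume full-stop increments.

2 s

Scene light: 2 stops brighter.
ISO: 25600 → 12800 → 6400 → 3200 → 1600 → 800 — 5 stops dropped (darker).
Aperture: f/2.8 → f/2 → f/1.4 — 2 stops opened up (brighter).
Net so far: 1 stop darker. Shutter speed: 1 → 2.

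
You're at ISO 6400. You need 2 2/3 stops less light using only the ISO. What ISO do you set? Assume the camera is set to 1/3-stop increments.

ISO: 6400 → 5000 → 4000 → 3200 → 2500 → 2000 → 1600 → 1250 → 1000 — 2 2/3 stops lower (darker).

ISO 1000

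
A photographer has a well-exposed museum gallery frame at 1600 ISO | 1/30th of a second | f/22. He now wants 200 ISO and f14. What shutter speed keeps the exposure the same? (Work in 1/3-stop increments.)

ISO: 1600 → 1250 → 1000 → 800 → 640 → 500 → 400 → 320 → 250 → 200 — 3 stops lower (darker).
Aperture: f/22 → f/20 → f/18 → f/16 → f/14 — 1 1/3 stops wider (brighter).
Net change so far: 1 2/3 stops darker. Offset with the shutter speed: 1/30 → 1/25 → 1/20 → 1/15 → 1/13 → 1/10.

1/10s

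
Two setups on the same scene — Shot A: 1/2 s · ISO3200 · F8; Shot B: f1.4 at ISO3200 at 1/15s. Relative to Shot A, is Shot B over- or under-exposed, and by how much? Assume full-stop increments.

Aperture: f/8 → f/5.6 → f/4 → f/2.8 → f/2 → f/1.4 — 5 stops opened up (brighter).
Shutter speed: 1/2 → 1/4 → 1/8 → 1/15 — 3 stops shorter (darker).
ISO: unchanged.
Net: +5 −3 = +2 stops.

2 stops brighter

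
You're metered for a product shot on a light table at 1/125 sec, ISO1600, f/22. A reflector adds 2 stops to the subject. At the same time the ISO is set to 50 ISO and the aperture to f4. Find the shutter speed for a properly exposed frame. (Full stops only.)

1/500s

Scene light: 2 stops brighter.
ISO: 1600 → 800 → 400 → 200 → 100 → 50 — 5 stops lower (darker).
Aperture: f/22 → f/16 → f/11 → f/8 → f/5.6 → f/4 — 5 stops wider (brighter).
Net so far: 2 stops brighter. Shutter speed: 1/125 → 1/250 → 1/500.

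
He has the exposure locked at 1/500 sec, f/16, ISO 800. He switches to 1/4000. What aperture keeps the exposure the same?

Shutter speed: 1/500 → 1/1000 → 1/2000 → 1/4000 — 3 stops faster (darker).
Need 3 stops brighter from the aperture: f/16 → f/11 → f/8 → f/5.6.

f/5.6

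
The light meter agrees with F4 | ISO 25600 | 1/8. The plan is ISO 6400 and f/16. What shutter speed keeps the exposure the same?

ISO: 25600 → 12800 → 6400 — 2 stops dropped (darker).
Aperture: f/4 → f/5.6 → f/8 → f/11 → f/16 — 4 stops smaller aperture (darker).
Net change so far: 6 stops darker. Offset with the shutter speed: 1/8 → 1/4 → 1/2 → 1 → 2 → 4 → 8.

8 s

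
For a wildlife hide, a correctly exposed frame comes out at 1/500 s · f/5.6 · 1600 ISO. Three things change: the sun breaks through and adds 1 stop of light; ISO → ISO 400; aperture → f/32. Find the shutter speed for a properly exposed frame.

Scene light: 1 stop brighter.
ISO: 1600 → 800 → 400 — 2 stops lower (darker).
Aperture: f/5.6 → f/8 → f/11 → f/16 → f/22 → f/32 — 5 stops narrower (darker).
Net so far: 6 stops darker. Shutter speed: 1/500 → 1/250 → 1/125 → 1/60 → 1/30 → 1/15 → 1/8.

1/8s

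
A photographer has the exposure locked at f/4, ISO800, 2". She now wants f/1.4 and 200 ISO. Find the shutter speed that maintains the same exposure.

1 s

Aperture: f/4 → f/2.8 → f/2 → f/1.4 — 3 stops wider (brighter).
ISO: 800 → 400 → 200 — 2 stops dropped (darker).
Net change so far: 1 stop brighter. Offset with the shutter speed: 2 → 1.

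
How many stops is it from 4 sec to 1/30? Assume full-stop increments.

7 stops

4 → 2 → 1 → 1/2 → 1/4 → 1/8 → 1/15 → 1/30 — count the steps: 7 stops.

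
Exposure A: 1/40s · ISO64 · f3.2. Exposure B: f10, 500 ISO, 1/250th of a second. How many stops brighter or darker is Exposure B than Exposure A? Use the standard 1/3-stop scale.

Aperture: f/3.2 → f/3.5 → f/4 → f/4.5 → f/5 → f/5.6 → f/6.3 → f/7.1 → f/8 → f/9 → f/10 — 3 1/3 stops stopped down (darker).
Shutter speed: 1/40 → 1/50 → 1/60 → 1/80 → 1/100 → 1/125 → 1/160 → 1/200 → 1/250 — 2 2/3 stops faster (darker).
ISO: 64 → 80 → 100 → 125 → 160 → 200 → 250 → 320 → 400 → 500 — 3 stops raised (brighter).
Net: −3 1/3 −2 2/3 +3 = −3 stops.

3 stops darker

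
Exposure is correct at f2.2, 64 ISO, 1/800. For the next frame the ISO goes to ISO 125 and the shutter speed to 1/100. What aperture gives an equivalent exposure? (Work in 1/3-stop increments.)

f/9

ISO: 64 → 80 → 100 → 125 — 1 stop raised (brighter).
Shutter speed: 1/800 → 1/640 → 1/500 → 1/400 → 1/320 → 1/250 → 1/200 → 1/160 → 1/125 → 1/100 — 3 stops longer (brighter).
Net change so far: 4 stops brighter. Offset with the aperture: f/2.2 → f/2.5 → f/2.8 → f/3.2 → f/3.5 → f/4 → f/4.5 → f/5 → f/5.6 → f/6.3 → f/7.1 → f/8 → f/9.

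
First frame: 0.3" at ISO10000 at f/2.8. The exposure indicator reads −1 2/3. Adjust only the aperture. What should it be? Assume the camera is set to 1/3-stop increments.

f/1.6

Underexposed by 1 2/3 stops → need 1 2/3 stops brighter.
Aperture: f/2.8 → f/2.5 → f/2.2 → f/2 → f/1.8 → f/1.6.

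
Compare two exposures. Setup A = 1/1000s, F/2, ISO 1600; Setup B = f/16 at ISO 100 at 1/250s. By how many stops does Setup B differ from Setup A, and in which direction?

8 stops darker

Aperture: f/2 → f/2.8 → f/4 → f/5.6 → f/8 → f/11 → f/16 — 6 stops narrower (darker).
Shutter speed: 1/1000 → 1/500 → 1/250 — 2 stops longer (brighter).
ISO: 1600 → 800 → 400 → 200 → 100 — 4 stops lower (darker).
Net: −6 +2 −4 = −8 stops.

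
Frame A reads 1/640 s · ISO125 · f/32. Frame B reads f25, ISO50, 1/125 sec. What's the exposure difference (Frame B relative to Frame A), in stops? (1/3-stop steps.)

1 2/3 stops brighter

Aperture: f/32 → f/29 → f/25 — 2/3 stop wider (brighter).
Shutter speed: 1/640 → 1/500 → 1/400 → 1/320 → 1/250 → 1/200 → 1/160 → 1/125 — 2 1/3 stops slower (brighter).
ISO: 125 → 100 → 80 → 64 → 50 — 1 1/3 stops dropped (darker).
Net: +2/3 +2 1/3 −1 1/3 = +1 2/3 stops.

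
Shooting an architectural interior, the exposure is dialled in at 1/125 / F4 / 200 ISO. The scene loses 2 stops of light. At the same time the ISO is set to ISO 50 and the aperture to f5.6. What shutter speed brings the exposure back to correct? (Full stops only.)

1/4s

Scene light: 2 stops darker.
ISO: 200 → 100 → 50 — 2 stops dropped (darker).
Aperture: f/4 → f/5.6 — 1 stop smaller aperture (darker).
Net so far: 5 stops darker. Shutter speed: 1/125 → 1/60 → 1/30 → 1/15 → 1/8 → 1/4.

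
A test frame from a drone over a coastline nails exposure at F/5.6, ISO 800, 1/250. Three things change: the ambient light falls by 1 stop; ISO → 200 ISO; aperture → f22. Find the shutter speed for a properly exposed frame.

1/2s

Scene light: 1 stop darker.
ISO: 800 → 400 → 200 — 2 stops dropped (darker).
Aperture: f/5.6 → f/8 → f/11 → f/16 → f/22 — 4 stops narrower (darker).
Net so far: 7 stops darker. Shutter speed: 1/250 → 1/125 → 1/60 → 1/30 → 1/15 → 1/8 → 1/4 → 1/2.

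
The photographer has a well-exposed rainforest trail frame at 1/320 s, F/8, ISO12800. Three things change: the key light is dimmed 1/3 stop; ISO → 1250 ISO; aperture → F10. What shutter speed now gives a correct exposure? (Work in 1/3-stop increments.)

1/15s

Scene light: 1/3 stop darker.
ISO: 12800 → 10000 → 8000 → 6400 → 5000 → 4000 → 3200 → 2500 → 2000 → 1600 → 1250 — 3 1/3 stops dropped (darker).
Aperture: f/8 → f/9 → f/10 — 2/3 stop smaller aperture (darker).
Net so far: 4 1/3 stops darker. Shutter speed: 1/320 → 1/250 → 1/200 → 1/160 → 1/125 → 1/100 → 1/80 → 1/60 → 1/50 → 1/40 → 1/30 → 1/25 → 1/20 → 1/15.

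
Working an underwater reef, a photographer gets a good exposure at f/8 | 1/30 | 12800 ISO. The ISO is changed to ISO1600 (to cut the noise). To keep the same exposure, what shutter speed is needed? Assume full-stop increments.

ISO: 12800 → 6400 → 3200 → 1600 — 3 stops lower (darker).
Need 3 stops brighter from the shutter speed: 1/30 → 1/15 → 1/8 → 1/4.

1/4s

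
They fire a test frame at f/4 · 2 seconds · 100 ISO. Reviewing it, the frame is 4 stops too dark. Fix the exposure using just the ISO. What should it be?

Underexposed by 4 stops → need 4 stops brighter.
ISO: 100 → 200 → 400 → 800 → 1600.

ISO 1600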